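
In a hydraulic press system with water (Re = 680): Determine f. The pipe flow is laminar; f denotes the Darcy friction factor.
Formula: f = \frac{64}{Re}
f = 64/680 = 0.09412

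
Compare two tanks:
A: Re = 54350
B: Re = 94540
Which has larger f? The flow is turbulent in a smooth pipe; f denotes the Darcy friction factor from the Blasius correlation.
f(A) = 0.0207, f(B) = 0.01802. Answer: A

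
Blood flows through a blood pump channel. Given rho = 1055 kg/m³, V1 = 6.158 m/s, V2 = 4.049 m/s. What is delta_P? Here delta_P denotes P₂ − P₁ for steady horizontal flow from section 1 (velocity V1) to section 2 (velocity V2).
Formula: \Delta P = \frac{1}{2} \rho (V_1^2 - V_2^2)
delta_P = 0.5·1055·(6.158² − 4.049²)/1000 = 11.36 kPa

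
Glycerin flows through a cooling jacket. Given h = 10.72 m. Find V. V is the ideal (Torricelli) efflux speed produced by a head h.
Formula: V = \sqrt{2 g h}
V = √(2·9.81·10.72) = 14.5 m/s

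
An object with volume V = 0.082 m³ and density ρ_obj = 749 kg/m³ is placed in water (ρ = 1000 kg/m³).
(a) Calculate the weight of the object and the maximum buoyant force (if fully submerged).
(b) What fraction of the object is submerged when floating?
(a) W=rho_obj*g*V=749*9.81*0.082=602.5 N; F_B(max)=rho*g*V=1000*9.81*0.082=804.4 N
(b) Floating fraction=rho_obj/rho=749/1000=0.749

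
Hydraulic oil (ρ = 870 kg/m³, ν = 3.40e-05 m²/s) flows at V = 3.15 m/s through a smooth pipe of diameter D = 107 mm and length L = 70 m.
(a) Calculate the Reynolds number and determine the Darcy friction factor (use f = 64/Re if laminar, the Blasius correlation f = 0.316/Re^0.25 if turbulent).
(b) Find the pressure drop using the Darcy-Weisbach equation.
(a) Re = V·D/ν = 3.15·0.107/3.40e-05 = 9913.2 → turbulent (Re > 4000); f = 0.316/Re^0.25 = 0.316/9913.2^0.25 = 0.031669
(b) Darcy-Weisbach: ΔP = f·(L/D)·½ρV²/1000 = 0.031669·(70/0.107)·½·870·3.15²/1000 = 89.43 kPa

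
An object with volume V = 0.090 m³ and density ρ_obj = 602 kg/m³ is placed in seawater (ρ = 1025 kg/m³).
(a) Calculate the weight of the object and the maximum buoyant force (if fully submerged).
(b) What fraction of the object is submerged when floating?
(a) W=rho_obj*g*V=602*9.81*0.090=531.5 N; F_B(max)=rho*g*V=1025*9.81*0.090=905.0 N
(b) Floating fraction=rho_obj/rho=602/1025=0.587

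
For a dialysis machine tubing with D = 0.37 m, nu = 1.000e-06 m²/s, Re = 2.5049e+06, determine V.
Formula: Re = \frac{V D}{\nu}
Substituting knowns: 2.5049e+06 = V·0.37/1.000e-06
Solving for V: V = 2.5049e+06·1.000e-06/0.37 = 6.77 m/s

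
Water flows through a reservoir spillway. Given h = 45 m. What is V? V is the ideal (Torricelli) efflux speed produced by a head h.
Formula: V = \sqrt{2 g h}
V = √(2·9.81·45) = 29.71 m/s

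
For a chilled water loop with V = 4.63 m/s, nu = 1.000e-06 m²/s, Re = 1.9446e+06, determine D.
Formula: Re = \frac{V D}{\nu}
Substituting knowns: 1.9446e+06 = 4.63·D/1.000e-06
Solving for D: D = 1.9446e+06·1.000e-06/4.63 = 0.42 m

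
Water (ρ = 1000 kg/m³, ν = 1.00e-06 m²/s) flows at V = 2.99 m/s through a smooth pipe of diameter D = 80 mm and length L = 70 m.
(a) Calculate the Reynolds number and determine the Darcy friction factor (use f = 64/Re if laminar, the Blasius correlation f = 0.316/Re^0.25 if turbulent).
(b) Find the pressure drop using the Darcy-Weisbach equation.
(a) Re = V·D/ν = 2.99·0.08/1.00e-06 = 239200 → turbulent (Re > 4000); f = 0.316/Re^0.25 = 0.316/239200^0.25 = 0.014289 (Blasius is strictly valid for Re ≲ 1e5; used here as the smooth-pipe estimate the problem specifies)
(b) Darcy-Weisbach: ΔP = f·(L/D)·½ρV²/1000 = 0.014289·(70/0.080)·½·1000·2.99²/1000 = 55.89 kPa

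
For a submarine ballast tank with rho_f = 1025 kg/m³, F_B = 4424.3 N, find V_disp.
Formula: F_B = \rho_f g V_{disp}
Substituting knowns: 4424.3 = 1025·9.81·V_disp
Solving for V_disp: V_disp = 4424.3/(1025·9.81) = 0.44 m³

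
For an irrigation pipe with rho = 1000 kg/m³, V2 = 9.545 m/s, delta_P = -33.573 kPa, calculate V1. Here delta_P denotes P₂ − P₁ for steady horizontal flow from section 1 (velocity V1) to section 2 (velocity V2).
Formula: \Delta P = \frac{1}{2} \rho (V_1^2 - V_2^2)
Substituting knowns: -33.573 = 0.5·1000·(V1² − 9.545²)/1000
Solving for V1: V1 = √(9.545² + 2·(-33.573·1000)/1000) = 4.895 m/s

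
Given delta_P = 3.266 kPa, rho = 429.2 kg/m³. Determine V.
Formula: V = \sqrt{\frac{2 \Delta P}{\rho}}
V = √(2·(3.266·1000)/429.2) = 3.901 m/s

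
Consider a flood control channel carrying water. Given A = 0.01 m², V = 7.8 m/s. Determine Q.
Formula: Q = A V
Q = 0.01·7.8·1000 = 78 L/s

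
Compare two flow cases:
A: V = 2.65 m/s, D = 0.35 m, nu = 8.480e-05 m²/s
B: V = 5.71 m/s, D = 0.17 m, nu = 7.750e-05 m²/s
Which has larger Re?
Re(A) = 10937, Re(B) = 12525. Answer: B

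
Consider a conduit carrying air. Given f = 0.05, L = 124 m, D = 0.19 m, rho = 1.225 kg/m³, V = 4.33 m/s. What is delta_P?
Formula: \Delta P = f \frac{L}{D} \frac{\rho V^2}{2}
delta_P = 0.05·(124/0.19)·0.5·1.225·4.33²/1000 = 0.3747 kPa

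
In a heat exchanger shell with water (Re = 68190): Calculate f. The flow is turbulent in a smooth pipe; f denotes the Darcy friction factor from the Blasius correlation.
Formula: f = \frac{0.316}{Re^{0.25}}
f = 0.316/68190^0.25 = 0.01955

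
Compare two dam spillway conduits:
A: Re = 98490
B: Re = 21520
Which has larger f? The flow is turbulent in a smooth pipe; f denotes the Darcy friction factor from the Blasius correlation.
f(A) = 0.01784, f(B) = 0.02609. Answer: B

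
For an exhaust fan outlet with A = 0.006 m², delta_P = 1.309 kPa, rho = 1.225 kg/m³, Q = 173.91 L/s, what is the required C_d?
Formula: Q = C_d A \sqrt{\frac{2 \Delta P}{\rho}}
Substituting knowns: 173.91 = C_d·0.006·√(2·(1.309·1000)/1.225)·1000
Solving for C_d: C_d = (173.91/1000)/(0.006·√(2·(1.309·1000)/1.225)) = 0.627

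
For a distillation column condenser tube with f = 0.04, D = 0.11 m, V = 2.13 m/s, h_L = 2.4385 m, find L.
Formula: h_L = f \frac{L}{D} \frac{V^2}{2g}
Substituting knowns: 2.4385 = 0.04·(L/0.11)·2.13²/(2·9.81)
Solving for L: L = 2.4385·2·9.81·0.11/(0.04·2.13²) = 29 m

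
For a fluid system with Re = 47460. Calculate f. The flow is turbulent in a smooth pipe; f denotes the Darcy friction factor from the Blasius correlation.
Formula: f = \frac{0.316}{Re^{0.25}}
f = 0.316/47460^0.25 = 0.02141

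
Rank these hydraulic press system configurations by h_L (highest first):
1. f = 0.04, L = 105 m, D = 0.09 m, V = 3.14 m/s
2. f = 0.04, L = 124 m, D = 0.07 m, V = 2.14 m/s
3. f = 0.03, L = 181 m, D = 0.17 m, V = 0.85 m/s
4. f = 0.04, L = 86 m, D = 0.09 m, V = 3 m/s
Case 1: h_L = 23.45 m
Case 2: h_L = 16.54 m
Case 3: h_L = 1.176 m
Case 4: h_L = 17.53 m
Ranking (highest first): 1, 4, 2, 3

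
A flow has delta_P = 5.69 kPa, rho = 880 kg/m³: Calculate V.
Formula: V = \sqrt{\frac{2 \Delta P}{\rho}}
V = √(2·(5.69·1000)/880) = 3.596 m/s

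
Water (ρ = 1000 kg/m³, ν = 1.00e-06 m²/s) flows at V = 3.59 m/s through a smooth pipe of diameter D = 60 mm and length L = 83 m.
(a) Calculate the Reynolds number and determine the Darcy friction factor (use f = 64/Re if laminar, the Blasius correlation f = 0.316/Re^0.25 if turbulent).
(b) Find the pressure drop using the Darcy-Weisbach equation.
(a) Re = V·D/ν = 3.59·0.06/1.00e-06 = 215400 → turbulent (Re > 4000); f = 0.316/Re^0.25 = 0.316/215400^0.25 = 0.014668 (Blasius is strictly valid for Re ≲ 1e5; used here as the smooth-pipe estimate the problem specifies)
(b) Darcy-Weisbach: ΔP = f·(L/D)·½ρV²/1000 = 0.014668·(83/0.060)·½·1000·3.59²/1000 = 130.8 kPa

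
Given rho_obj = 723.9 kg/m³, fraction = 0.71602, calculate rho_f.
Formula: f_{sub} = \frac{\rho_{obj}}{\rho_f}
Substituting knowns: 0.71602 = 723.9/rho_f
Solving for rho_f: rho_f = 723.9/0.71602 = 1011 kg/m³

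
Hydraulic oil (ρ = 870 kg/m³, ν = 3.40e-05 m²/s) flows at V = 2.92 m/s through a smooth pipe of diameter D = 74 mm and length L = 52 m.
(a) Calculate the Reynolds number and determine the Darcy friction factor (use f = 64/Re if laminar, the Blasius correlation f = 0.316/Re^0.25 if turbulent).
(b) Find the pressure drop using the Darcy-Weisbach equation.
(a) Re = V·D/ν = 2.92·0.074/3.40e-05 = 6355.3 → turbulent (Re > 4000); f = 0.316/Re^0.25 = 0.316/6355.3^0.25 = 0.035392
(b) Darcy-Weisbach: ΔP = f·(L/D)·½ρV²/1000 = 0.035392·(52/0.074)·½·870·2.92²/1000 = 92.24 kPa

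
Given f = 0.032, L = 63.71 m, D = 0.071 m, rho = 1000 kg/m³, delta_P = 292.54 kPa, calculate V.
Formula: \Delta P = f \frac{L}{D} \frac{\rho V^2}{2}
Substituting knowns: 292.54 = 0.032·(63.71/0.071)·0.5·1000·V²/1000
Solving for V: V = √((292.54·1000)/(0.032·(63.71/0.071)·0.5·1000)) = 4.514 m/s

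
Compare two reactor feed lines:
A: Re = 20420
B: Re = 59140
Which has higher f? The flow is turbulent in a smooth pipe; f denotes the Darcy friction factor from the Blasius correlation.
f(A) = 0.02643, f(B) = 0.02026. Answer: A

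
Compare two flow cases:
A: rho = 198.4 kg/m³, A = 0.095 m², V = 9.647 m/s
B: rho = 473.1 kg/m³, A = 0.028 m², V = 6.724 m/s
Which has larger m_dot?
m_dot(A) = 181.8 kg/s, m_dot(B) = 89.07 kg/s. Answer: A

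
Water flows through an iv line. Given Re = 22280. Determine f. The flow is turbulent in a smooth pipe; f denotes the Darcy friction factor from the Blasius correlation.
Formula: f = \frac{0.316}{Re^{0.25}}
f = 0.316/22280^0.25 = 0.02586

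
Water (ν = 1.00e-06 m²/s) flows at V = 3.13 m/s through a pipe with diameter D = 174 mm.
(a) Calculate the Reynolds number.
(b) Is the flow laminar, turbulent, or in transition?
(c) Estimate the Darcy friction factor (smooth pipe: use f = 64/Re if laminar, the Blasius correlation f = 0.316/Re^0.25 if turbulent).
(a) Re = V·D/ν = 3.13·0.174/1.00e-06 = 544620
(b) Flow regime: turbulent (Re > 4000)
(c) Friction factor: f = 0.316/Re^0.25 = 0.316/544620^0.25 = 0.01163 (Blasius is strictly valid for Re ≲ 1e5; used here as the smooth-pipe estimate the problem specifies)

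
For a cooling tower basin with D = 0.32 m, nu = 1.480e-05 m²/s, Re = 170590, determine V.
Formula: Re = \frac{V D}{\nu}
Substituting knowns: 170590 = V·0.32/1.480e-05
Solving for V: V = 170590·1.480e-05/0.32 = 7.89 m/s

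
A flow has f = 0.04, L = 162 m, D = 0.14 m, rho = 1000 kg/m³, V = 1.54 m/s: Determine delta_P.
Formula: \Delta P = f \frac{L}{D} \frac{\rho V^2}{2}
delta_P = 0.04·(162/0.14)·0.5·1000·1.54²/1000 = 54.89 kPa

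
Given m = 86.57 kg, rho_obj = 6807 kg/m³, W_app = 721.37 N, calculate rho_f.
Formula: W_{app} = mg\left(1 - \frac{\rho_f}{\rho_{obj}}\right)
Substituting knowns: 721.37 = 86.57·9.81·(1 − rho_f/6807)
Solving for rho_f: rho_f = 6807·(1 − 721.37/(86.57·9.81)) = 1025 kg/m³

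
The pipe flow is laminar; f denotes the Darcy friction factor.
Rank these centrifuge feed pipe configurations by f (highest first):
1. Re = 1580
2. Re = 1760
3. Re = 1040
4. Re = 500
Case 1: f = 0.04051
Case 2: f = 0.03636
Case 3: f = 0.06154
Case 4: f = 0.128
Ranking (highest first): 4, 3, 1, 2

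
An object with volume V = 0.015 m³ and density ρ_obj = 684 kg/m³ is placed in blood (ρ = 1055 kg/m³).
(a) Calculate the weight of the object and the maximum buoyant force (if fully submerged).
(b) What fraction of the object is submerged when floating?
(a) W=rho_obj*g*V=684*9.81*0.015=100.7 N; F_B(max)=rho*g*V=1055*9.81*0.015=155.2 N
(b) Floating fraction=rho_obj/rho=684/1055=0.648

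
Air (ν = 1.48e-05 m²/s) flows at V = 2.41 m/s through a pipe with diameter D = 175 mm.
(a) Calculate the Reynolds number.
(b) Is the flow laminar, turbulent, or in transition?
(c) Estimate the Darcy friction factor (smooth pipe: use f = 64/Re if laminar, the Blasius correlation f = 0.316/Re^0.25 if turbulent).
(a) Re = V·D/ν = 2.41·0.175/1.48e-05 = 28497
(b) Flow regime: turbulent (Re > 4000)
(c) Friction factor: f = 0.316/Re^0.25 = 0.316/28497^0.25 = 0.02432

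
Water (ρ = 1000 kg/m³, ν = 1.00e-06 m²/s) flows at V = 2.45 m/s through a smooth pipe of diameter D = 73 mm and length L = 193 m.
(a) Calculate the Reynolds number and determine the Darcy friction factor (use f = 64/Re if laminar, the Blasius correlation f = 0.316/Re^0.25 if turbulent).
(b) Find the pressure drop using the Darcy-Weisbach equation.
(a) Re = V·D/ν = 2.45·0.073/1.00e-06 = 178850 → turbulent (Re > 4000); f = 0.316/Re^0.25 = 0.316/178850^0.25 = 0.015366 (Blasius is strictly valid for Re ≲ 1e5; used here as the smooth-pipe estimate the problem specifies)
(b) Darcy-Weisbach: ΔP = f·(L/D)·½ρV²/1000 = 0.015366·(193/0.073)·½·1000·2.45²/1000 = 121.9 kPa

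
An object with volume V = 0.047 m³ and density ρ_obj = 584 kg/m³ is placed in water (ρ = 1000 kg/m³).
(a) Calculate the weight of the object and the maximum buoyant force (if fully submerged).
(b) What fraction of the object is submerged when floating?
(a) W=rho_obj*g*V=584*9.81*0.047=269.3 N; F_B(max)=rho*g*V=1000*9.81*0.047=461.1 N
(b) Floating fraction=rho_obj/rho=584/1000=0.584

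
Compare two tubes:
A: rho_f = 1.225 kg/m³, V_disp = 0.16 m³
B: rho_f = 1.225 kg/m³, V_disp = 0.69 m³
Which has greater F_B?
F_B(A) = 1.923 N, F_B(B) = 8.292 N. Answer: B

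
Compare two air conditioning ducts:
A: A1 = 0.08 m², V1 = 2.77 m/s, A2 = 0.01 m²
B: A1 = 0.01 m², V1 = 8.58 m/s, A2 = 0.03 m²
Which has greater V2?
V2(A) = 22.16 m/s, V2(B) = 2.86 m/s. Answer: A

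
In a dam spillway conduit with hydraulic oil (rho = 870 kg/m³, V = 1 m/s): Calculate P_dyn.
Formula: P_{dyn} = \frac{1}{2} \rho V^2
P_dyn = 0.5·870·1²/1000 = 0.435 kPa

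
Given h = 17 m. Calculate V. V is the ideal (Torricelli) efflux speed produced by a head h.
Formula: V = \sqrt{2 g h}
V = √(2·9.81·17) = 18.26 m/s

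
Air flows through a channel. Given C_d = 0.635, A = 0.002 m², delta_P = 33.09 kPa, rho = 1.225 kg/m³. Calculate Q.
Formula: Q = C_d A \sqrt{\frac{2 \Delta P}{\rho}}
Q = 0.635·0.002·√(2·(33.09·1000)/1.225)·1000 = 295.2 L/s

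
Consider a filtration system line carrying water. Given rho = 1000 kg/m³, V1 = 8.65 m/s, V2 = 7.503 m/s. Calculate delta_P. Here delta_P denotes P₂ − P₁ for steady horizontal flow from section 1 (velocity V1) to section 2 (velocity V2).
Formula: \Delta P = \frac{1}{2} \rho (V_1^2 - V_2^2)
delta_P = 0.5·1000·(8.65² − 7.503²)/1000 = 9.264 kPa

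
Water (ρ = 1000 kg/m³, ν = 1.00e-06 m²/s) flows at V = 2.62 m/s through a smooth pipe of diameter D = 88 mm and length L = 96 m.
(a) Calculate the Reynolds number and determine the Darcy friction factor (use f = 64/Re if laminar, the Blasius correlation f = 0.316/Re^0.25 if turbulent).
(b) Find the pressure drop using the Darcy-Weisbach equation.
(a) Re = V·D/ν = 2.62·0.088/1.00e-06 = 230560 → turbulent (Re > 4000); f = 0.316/Re^0.25 = 0.316/230560^0.25 = 0.014421 (Blasius is strictly valid for Re ≲ 1e5; used here as the smooth-pipe estimate the problem specifies)
(b) Darcy-Weisbach: ΔP = f·(L/D)·½ρV²/1000 = 0.014421·(96/0.088)·½·1000·2.62²/1000 = 54 kPa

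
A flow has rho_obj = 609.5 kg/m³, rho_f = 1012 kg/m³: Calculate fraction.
Formula: f_{sub} = \frac{\rho_{obj}}{\rho_f}
fraction = 609.5/1012 = 0.6023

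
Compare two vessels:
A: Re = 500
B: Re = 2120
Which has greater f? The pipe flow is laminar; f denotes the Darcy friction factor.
f(A) = 0.128, f(B) = 0.03019. Answer: A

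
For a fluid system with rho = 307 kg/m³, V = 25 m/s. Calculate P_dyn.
Formula: P_{dyn} = \frac{1}{2} \rho V^2
P_dyn = 0.5·307·25²/1000 = 95.94 kPa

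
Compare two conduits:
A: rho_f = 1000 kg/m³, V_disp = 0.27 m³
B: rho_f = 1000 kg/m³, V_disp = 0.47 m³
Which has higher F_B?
F_B(A) = 2649 N, F_B(B) = 4611 N. Answer: B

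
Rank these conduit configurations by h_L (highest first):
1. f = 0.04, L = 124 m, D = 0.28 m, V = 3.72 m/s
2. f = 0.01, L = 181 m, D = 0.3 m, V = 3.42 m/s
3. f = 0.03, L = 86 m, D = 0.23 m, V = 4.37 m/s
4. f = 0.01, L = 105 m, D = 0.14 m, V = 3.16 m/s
Case 1: h_L = 12.49 m
Case 2: h_L = 3.597 m
Case 3: h_L = 10.92 m
Case 4: h_L = 3.817 m
Ranking (highest first): 1, 3, 4, 2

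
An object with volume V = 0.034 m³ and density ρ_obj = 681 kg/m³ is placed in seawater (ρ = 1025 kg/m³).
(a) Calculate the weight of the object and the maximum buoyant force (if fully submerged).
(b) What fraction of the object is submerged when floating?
(a) W=rho_obj*g*V=681*9.81*0.034=227.1 N; F_B(max)=rho*g*V=1025*9.81*0.034=341.9 N
(b) Floating fraction=rho_obj/rho=681/1025=0.664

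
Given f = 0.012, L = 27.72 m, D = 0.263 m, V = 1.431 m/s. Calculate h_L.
Formula: h_L = f \frac{L}{D} \frac{V^2}{2g}
h_L = 0.012·(27.72/0.263)·1.431²/(2·9.81) = 0.132 m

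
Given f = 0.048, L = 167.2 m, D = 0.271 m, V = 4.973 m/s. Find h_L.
Formula: h_L = f \frac{L}{D} \frac{V^2}{2g}
h_L = 0.048·(167.2/0.271)·4.973²/(2·9.81) = 37.33 m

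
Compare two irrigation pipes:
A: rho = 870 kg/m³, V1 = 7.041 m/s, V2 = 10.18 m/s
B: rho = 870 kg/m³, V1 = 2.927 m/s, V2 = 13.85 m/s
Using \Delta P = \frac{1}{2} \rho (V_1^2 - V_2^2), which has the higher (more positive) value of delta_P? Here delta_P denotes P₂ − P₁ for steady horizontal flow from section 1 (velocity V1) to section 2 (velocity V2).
delta_P(A) = -23.51 kPa, delta_P(B) = -79.72 kPa. Answer: A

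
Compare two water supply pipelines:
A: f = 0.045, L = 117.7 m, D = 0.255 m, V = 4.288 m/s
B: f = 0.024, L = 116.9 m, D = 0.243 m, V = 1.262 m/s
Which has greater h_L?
h_L(A) = 19.47 m, h_L(B) = 0.9372 m. Answer: A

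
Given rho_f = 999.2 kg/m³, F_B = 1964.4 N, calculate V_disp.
Formula: F_B = \rho_f g V_{disp}
Substituting knowns: 1964.4 = 999.2·9.81·V_disp
Solving for V_disp: V_disp = 1964.4/(999.2·9.81) = 0.2004 m³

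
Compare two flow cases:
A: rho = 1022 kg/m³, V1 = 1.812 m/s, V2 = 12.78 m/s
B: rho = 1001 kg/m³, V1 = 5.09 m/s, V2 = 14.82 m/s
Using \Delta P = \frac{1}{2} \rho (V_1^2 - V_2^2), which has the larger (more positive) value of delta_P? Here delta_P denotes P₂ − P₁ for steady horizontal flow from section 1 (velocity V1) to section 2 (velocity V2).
delta_P(A) = -81.78 kPa, delta_P(B) = -96.96 kPa. Answer: A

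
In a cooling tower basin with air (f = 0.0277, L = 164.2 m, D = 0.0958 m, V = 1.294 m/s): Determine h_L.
Formula: h_L = f \frac{L}{D} \frac{V^2}{2g}
h_L = 0.0277·(164.2/0.0958)·1.294²/(2·9.81) = 4.052 m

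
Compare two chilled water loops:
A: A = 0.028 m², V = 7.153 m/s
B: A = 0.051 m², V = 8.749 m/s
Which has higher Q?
Q(A) = 200.3 L/s, Q(B) = 446.2 L/s. Answer: B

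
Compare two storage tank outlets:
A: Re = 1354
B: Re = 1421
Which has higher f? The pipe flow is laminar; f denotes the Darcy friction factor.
f(A) = 0.04727, f(B) = 0.04504. Answer: A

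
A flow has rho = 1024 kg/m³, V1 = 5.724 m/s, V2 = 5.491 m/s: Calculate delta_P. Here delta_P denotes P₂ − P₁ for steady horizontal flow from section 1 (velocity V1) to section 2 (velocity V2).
Formula: \Delta P = \frac{1}{2} \rho (V_1^2 - V_2^2)
delta_P = 0.5·1024·(5.724² − 5.491²)/1000 = 1.338 kPa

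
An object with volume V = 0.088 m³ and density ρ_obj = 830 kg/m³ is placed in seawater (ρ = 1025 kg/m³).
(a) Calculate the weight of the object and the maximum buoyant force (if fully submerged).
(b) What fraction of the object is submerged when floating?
(a) W=rho_obj*g*V=830*9.81*0.088=716.5 N; F_B(max)=rho*g*V=1025*9.81*0.088=884.9 N
(b) Floating fraction=rho_obj/rho=830/1025=0.810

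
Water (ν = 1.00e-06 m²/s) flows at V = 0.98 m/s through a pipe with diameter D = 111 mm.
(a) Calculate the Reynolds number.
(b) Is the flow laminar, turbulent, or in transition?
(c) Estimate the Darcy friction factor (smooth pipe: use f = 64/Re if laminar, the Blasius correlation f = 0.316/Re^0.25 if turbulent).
(a) Re = V·D/ν = 0.98·0.111/1.00e-06 = 108780
(b) Flow regime: turbulent (Re > 4000)
(c) Friction factor: f = 0.316/Re^0.25 = 0.316/108780^0.25 = 0.0174 (Blasius is strictly valid for Re ≲ 1e5; used here as the smooth-pipe estimate the problem specifies)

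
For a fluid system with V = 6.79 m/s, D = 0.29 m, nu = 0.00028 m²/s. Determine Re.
Formula: Re = \frac{V D}{\nu}
Re = 6.79·0.29/0.00028 = 7032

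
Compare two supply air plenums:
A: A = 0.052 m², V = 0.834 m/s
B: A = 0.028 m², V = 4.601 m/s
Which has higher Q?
Q(A) = 43.37 L/s, Q(B) = 128.8 L/s. Answer: B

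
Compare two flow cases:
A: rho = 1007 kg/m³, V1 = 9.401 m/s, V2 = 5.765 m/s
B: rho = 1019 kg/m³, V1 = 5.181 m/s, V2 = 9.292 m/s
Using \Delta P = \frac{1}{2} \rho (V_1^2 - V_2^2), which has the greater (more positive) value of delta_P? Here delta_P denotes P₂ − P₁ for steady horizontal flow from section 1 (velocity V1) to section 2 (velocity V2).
delta_P(A) = 27.76 kPa, delta_P(B) = -30.31 kPa. Answer: A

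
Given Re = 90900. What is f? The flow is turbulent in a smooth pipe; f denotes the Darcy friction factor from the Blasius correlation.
Formula: f = \frac{0.316}{Re^{0.25}}
f = 0.316/90900^0.25 = 0.0182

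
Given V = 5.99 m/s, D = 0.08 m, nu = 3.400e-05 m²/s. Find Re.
Formula: Re = \frac{V D}{\nu}
Re = 5.99·0.08/3.400e-05 = 14094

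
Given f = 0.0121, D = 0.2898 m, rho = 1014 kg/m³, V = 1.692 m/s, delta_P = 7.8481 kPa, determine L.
Formula: \Delta P = f \frac{L}{D} \frac{\rho V^2}{2}
Substituting knowns: 7.8481 = 0.0121·(L/0.2898)·0.5·1014·1.692²/1000
Solving for L: L = (7.8481·1000)·0.2898/(0.0121·0.5·1014·1.692²) = 129.5 m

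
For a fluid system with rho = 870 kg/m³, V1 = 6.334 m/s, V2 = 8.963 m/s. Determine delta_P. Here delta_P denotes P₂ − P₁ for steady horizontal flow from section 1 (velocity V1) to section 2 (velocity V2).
Formula: \Delta P = \frac{1}{2} \rho (V_1^2 - V_2^2)
delta_P = 0.5·870·(6.334² − 8.963²)/1000 = -17.49 kPa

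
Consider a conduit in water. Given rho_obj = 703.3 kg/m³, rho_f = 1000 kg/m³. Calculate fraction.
Formula: f_{sub} = \frac{\rho_{obj}}{\rho_f}
fraction = 703.3/1000 = 0.7033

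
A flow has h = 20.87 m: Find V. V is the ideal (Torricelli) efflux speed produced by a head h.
Formula: V = \sqrt{2 g h}
V = √(2·9.81·20.87) = 20.24 m/s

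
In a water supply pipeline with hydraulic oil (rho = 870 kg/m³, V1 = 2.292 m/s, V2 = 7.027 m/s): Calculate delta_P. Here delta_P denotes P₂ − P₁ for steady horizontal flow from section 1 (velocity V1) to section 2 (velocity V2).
Formula: \Delta P = \frac{1}{2} \rho (V_1^2 - V_2^2)
delta_P = 0.5·870·(2.292² − 7.027²)/1000 = -19.19 kPa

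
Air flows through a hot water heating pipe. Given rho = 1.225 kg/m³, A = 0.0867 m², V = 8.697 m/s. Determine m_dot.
Formula: \dot{m} = \rho A V
m_dot = 1.225·0.0867·8.697 = 0.9237 kg/s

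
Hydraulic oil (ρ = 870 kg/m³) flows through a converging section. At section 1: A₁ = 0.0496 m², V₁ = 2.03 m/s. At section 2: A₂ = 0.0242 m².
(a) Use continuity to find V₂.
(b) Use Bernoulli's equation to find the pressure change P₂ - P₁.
(a) Continuity: A₁V₁=A₂V₂ -> V₂=A₁V₁/A₂=0.0496*2.03/0.0242=4.16 m/s
(b) Bernoulli: P₂-P₁=0.5*rho*(V₁^2-V₂^2)/1000=0.5*870*(2.03^2-4.16^2)/1000=-5.735 kPa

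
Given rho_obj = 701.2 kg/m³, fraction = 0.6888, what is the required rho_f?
Formula: f_{sub} = \frac{\rho_{obj}}{\rho_f}
Substituting knowns: 0.6888 = 701.2/rho_f
Solving for rho_f: rho_f = 701.2/0.6888 = 1018 kg/m³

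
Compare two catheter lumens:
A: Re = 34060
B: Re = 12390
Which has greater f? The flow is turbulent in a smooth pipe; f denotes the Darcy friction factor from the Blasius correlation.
f(A) = 0.02326, f(B) = 0.02995. Answer: B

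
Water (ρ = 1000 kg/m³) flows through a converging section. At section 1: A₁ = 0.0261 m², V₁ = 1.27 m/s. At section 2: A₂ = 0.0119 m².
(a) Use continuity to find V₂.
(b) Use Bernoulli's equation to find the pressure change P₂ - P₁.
(a) Continuity: A₁V₁=A₂V₂ -> V₂=A₁V₁/A₂=0.0261*1.27/0.0119=2.79 m/s
(b) Bernoulli: P₂-P₁=0.5*rho*(V₁^2-V₂^2)/1000=0.5*1000*(1.27^2-2.79^2)/1000=-3.086 kPa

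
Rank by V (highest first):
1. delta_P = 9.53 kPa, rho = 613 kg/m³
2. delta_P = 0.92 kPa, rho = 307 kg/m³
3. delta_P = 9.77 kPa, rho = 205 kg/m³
Case 1: V = 5.576 m/s
Case 2: V = 2.448 m/s
Case 3: V = 9.763 m/s
Ranking (highest first): 3, 1, 2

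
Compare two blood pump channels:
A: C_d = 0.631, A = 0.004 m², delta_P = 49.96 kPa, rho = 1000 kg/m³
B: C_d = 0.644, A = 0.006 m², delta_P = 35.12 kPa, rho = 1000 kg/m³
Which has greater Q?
Q(A) = 25.23 L/s, Q(B) = 32.38 L/s. Answer: B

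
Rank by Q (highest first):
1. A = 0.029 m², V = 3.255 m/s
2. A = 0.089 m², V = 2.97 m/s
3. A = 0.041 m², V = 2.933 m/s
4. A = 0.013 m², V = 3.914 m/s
Case 1: Q = 94.4 L/s
Case 2: Q = 264.3 L/s
Case 3: Q = 120.3 L/s
Case 4: Q = 50.88 L/s
Ranking (highest first): 2, 3, 1, 4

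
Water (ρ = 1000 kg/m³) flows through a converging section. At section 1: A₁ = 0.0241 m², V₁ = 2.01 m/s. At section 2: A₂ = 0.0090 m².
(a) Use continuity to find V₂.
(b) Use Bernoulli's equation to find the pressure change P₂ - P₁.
(a) Continuity: A₁V₁=A₂V₂ -> V₂=A₁V₁/A₂=0.0241*2.01/0.0090=5.38 m/s
(b) Bernoulli: P₂-P₁=0.5*rho*(V₁^2-V₂^2)/1000=0.5*1000*(2.01^2-5.38^2)/1000=-12.45 kPa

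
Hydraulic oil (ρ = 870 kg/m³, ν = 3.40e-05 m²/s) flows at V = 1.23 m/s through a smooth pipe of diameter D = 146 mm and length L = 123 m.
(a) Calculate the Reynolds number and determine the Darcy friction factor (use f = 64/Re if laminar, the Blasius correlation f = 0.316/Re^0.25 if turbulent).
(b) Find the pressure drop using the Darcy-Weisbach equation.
(a) Re = V·D/ν = 1.23·0.146/3.40e-05 = 5281.8 → turbulent (Re > 4000); f = 0.316/Re^0.25 = 0.316/5281.8^0.25 = 0.037067
(b) Darcy-Weisbach: ΔP = f·(L/D)·½ρV²/1000 = 0.037067·(123/0.146)·½·870·1.23²/1000 = 20.55 kPa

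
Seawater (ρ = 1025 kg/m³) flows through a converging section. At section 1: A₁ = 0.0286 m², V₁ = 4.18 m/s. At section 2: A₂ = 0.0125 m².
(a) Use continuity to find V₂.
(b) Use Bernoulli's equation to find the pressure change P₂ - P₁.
(a) Continuity: A₁V₁=A₂V₂ -> V₂=A₁V₁/A₂=0.0286*4.18/0.0125=9.56 m/s
(b) Bernoulli: P₂-P₁=0.5*rho*(V₁^2-V₂^2)/1000=0.5*1025*(4.18^2-9.56^2)/1000=-37.88 kPa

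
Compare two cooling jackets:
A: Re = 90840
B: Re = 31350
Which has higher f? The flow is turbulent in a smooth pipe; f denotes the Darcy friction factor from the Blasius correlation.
f(A) = 0.0182, f(B) = 0.02375. Answer: B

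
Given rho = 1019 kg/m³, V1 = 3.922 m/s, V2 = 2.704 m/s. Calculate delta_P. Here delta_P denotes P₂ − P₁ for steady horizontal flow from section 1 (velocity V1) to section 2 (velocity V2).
Formula: \Delta P = \frac{1}{2} \rho (V_1^2 - V_2^2)
delta_P = 0.5·1019·(3.922² − 2.704²)/1000 = 4.112 kPa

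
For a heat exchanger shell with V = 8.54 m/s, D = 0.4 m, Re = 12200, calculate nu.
Formula: Re = \frac{V D}{\nu}
Substituting knowns: 12200 = 8.54·0.4/nu
Solving for nu: nu = 8.54·0.4/12200 = 0.00028 m²/s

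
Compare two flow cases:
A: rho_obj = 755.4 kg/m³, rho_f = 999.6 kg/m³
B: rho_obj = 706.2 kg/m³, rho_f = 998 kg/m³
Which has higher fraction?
fraction(A) = 0.7557, fraction(B) = 0.7076. Answer: A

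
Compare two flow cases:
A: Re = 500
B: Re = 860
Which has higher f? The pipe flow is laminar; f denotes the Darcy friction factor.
f(A) = 0.128, f(B) = 0.07442. Answer: A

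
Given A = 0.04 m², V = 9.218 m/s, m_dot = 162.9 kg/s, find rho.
Formula: \dot{m} = \rho A V
Substituting knowns: 162.9 = rho·0.04·9.218
Solving for rho: rho = 162.9/(0.04·9.218) = 441.8 kg/m³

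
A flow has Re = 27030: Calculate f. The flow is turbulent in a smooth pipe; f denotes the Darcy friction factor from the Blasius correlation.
Formula: f = \frac{0.316}{Re^{0.25}}
f = 0.316/27030^0.25 = 0.02464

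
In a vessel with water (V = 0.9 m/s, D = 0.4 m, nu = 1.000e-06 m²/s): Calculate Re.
Formula: Re = \frac{V D}{\nu}
Re = 0.9·0.4/1.000e-06 = 360000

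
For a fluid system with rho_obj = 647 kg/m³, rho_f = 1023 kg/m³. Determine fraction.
Formula: f_{sub} = \frac{\rho_{obj}}{\rho_f}
fraction = 647/1023 = 0.6325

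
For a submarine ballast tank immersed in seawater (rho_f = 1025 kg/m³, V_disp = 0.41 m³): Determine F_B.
Formula: F_B = \rho_f g V_{disp}
F_B = 1025·9.81·0.41 = 4123 N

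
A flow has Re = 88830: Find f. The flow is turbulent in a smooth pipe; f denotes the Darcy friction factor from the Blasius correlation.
Formula: f = \frac{0.316}{Re^{0.25}}
f = 0.316/88830^0.25 = 0.0183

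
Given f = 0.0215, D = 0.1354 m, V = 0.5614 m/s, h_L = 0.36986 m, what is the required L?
Formula: h_L = f \frac{L}{D} \frac{V^2}{2g}
Substituting knowns: 0.36986 = 0.0215·(L/0.1354)·0.5614²/(2·9.81)
Solving for L: L = 0.36986·2·9.81·0.1354/(0.0215·0.5614²) = 145 m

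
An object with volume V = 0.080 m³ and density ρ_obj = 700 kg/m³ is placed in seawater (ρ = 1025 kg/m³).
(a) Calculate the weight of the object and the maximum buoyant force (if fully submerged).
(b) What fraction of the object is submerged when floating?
(a) W=rho_obj*g*V=700*9.81*0.080=549.4 N; F_B(max)=rho*g*V=1025*9.81*0.080=804.4 N
(b) Floating fraction=rho_obj/rho=700/1025=0.683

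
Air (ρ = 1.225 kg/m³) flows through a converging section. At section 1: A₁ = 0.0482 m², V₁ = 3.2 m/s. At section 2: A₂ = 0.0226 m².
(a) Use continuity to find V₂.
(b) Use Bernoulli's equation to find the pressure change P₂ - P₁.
(a) Continuity: A₁V₁=A₂V₂ -> V₂=A₁V₁/A₂=0.0482*3.2/0.0226=6.82 m/s
(b) Bernoulli: P₂-P₁=0.5*rho*(V₁^2-V₂^2)/1000=0.5*1.225*(3.2^2-6.82^2)/1000=-0.02222 kPa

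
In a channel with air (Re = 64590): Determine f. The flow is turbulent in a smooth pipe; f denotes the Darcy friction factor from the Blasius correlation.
Formula: f = \frac{0.316}{Re^{0.25}}
f = 0.316/64590^0.25 = 0.01982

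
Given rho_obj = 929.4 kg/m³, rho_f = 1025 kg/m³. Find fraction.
Formula: f_{sub} = \frac{\rho_{obj}}{\rho_f}
fraction = 929.4/1025 = 0.9067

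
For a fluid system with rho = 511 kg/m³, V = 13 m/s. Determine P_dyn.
Formula: P_{dyn} = \frac{1}{2} \rho V^2
P_dyn = 0.5·511·13²/1000 = 43.18 kPa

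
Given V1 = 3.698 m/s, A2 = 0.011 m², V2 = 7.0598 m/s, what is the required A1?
Formula: V_2 = \frac{A_1 V_1}{A_2}
Substituting knowns: 7.0598 = A1·3.698/0.011
Solving for A1: A1 = 7.0598·0.011/3.698 = 0.021 m²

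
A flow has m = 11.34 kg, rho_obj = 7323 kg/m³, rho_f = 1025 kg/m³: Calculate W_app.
Formula: W_{app} = mg\left(1 - \frac{\rho_f}{\rho_{obj}}\right)
W_app = 11.34·9.81·(1 − 1025/7323) = 95.67 N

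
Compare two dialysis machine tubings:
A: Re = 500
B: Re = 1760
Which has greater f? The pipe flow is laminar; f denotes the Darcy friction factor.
f(A) = 0.128, f(B) = 0.03636. Answer: A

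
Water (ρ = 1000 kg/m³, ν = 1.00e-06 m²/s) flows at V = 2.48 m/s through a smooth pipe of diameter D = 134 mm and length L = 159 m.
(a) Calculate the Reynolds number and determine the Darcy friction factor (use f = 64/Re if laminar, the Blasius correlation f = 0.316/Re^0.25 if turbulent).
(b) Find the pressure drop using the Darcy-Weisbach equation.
(a) Re = V·D/ν = 2.48·0.134/1.00e-06 = 332320 → turbulent (Re > 4000); f = 0.316/Re^0.25 = 0.316/332320^0.25 = 0.013161 (Blasius is strictly valid for Re ≲ 1e5; used here as the smooth-pipe estimate the problem specifies)
(b) Darcy-Weisbach: ΔP = f·(L/D)·½ρV²/1000 = 0.013161·(159/0.134)·½·1000·2.48²/1000 = 48.02 kPa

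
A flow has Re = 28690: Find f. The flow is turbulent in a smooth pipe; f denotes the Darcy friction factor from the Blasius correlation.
Formula: f = \frac{0.316}{Re^{0.25}}
f = 0.316/28690^0.25 = 0.02428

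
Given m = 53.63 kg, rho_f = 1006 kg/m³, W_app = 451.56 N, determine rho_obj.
Formula: W_{app} = mg\left(1 - \frac{\rho_f}{\rho_{obj}}\right)
Substituting knowns: 451.56 = 53.63·9.81·(1 − 1006/rho_obj)
Solving for rho_obj: rho_obj = 1006/(1 − 451.56/(53.63·9.81)) = 7099 kg/m³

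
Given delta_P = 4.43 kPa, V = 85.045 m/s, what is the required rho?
Formula: V = \sqrt{\frac{2 \Delta P}{\rho}}
Substituting knowns: 85.045 = √(2·(4.43·1000)/rho)
Solving for rho: rho = 2·(4.43·1000)/85.045² = 1.225 kg/m³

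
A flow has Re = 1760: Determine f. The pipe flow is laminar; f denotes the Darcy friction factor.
Formula: f = \frac{64}{Re}
f = 64/1760 = 0.03636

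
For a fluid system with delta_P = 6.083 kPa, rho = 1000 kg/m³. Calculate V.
Formula: V = \sqrt{\frac{2 \Delta P}{\rho}}
V = √(2·(6.083·1000)/1000) = 3.488 m/s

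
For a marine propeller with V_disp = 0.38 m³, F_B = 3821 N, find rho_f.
Formula: F_B = \rho_f g V_{disp}
Substituting knowns: 3821 = rho_f·9.81·0.38
Solving for rho_f: rho_f = 3821/(9.81·0.38) = 1025 kg/m³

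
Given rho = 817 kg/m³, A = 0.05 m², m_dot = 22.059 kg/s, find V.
Formula: \dot{m} = \rho A V
Substituting knowns: 22.059 = 817·0.05·V
Solving for V: V = 22.059/(817·0.05) = 0.54 m/s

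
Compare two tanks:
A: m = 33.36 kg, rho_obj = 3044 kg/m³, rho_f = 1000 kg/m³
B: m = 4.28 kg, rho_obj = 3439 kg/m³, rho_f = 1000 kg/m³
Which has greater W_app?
W_app(A) = 219.8 N, W_app(B) = 29.78 N. Answer: A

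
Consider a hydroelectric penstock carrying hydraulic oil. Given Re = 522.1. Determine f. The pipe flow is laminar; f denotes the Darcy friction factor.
Formula: f = \frac{64}{Re}
f = 64/522.1 = 0.1226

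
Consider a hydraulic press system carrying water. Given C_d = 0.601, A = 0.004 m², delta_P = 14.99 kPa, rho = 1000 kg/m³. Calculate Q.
Formula: Q = C_d A \sqrt{\frac{2 \Delta P}{\rho}}
Q = 0.601·0.004·√(2·(14.99·1000)/1000)·1000 = 13.16 L/s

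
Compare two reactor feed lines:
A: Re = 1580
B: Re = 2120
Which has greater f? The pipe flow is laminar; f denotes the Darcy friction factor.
f(A) = 0.04051, f(B) = 0.03019. Answer: A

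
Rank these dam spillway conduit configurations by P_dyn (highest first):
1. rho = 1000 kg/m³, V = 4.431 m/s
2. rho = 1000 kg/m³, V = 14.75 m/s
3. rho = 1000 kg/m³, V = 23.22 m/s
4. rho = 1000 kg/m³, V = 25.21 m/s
Case 1: P_dyn = 9.817 kPa
Case 2: P_dyn = 108.8 kPa
Case 3: P_dyn = 269.6 kPa
Case 4: P_dyn = 317.8 kPa
Ranking (highest first): 4, 3, 2, 1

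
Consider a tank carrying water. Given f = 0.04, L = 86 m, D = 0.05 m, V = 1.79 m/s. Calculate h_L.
Formula: h_L = f \frac{L}{D} \frac{V^2}{2g}
h_L = 0.04·(86/0.05)·1.79²/(2·9.81) = 11.24 m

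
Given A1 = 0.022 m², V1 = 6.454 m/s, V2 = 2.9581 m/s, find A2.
Formula: V_2 = \frac{A_1 V_1}{A_2}
Substituting knowns: 2.9581 = 0.022·6.454/A2
Solving for A2: A2 = 0.022·6.454/2.9581 = 0.048 m²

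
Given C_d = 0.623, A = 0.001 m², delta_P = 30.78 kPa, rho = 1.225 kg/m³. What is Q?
Formula: Q = C_d A \sqrt{\frac{2 \Delta P}{\rho}}
Q = 0.623·0.001·√(2·(30.78·1000)/1.225)·1000 = 139.7 L/s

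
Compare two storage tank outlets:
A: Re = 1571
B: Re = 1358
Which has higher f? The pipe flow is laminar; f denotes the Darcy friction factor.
f(A) = 0.04074, f(B) = 0.04713. Answer: B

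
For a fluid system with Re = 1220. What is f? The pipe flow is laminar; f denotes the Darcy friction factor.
Formula: f = \frac{64}{Re}
f = 64/1220 = 0.05246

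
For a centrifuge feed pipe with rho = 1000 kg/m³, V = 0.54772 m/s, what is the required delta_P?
Formula: V = \sqrt{\frac{2 \Delta P}{\rho}}
Substituting knowns: 0.54772 = √(2·(delta_P·1000)/1000)
Solving for delta_P: delta_P = 0.54772²·1000/2/1000 = 0.15 kPa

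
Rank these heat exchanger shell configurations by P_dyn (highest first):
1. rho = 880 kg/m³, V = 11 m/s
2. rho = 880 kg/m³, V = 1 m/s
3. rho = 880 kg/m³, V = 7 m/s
Case 1: P_dyn = 53.24 kPa
Case 2: P_dyn = 0.44 kPa
Case 3: P_dyn = 21.56 kPa
Ranking (highest first): 1, 3, 2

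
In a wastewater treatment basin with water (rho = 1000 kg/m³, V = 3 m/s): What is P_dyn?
Formula: P_{dyn} = \frac{1}{2} \rho V^2
P_dyn = 0.5·1000·3²/1000 = 4.5 kPa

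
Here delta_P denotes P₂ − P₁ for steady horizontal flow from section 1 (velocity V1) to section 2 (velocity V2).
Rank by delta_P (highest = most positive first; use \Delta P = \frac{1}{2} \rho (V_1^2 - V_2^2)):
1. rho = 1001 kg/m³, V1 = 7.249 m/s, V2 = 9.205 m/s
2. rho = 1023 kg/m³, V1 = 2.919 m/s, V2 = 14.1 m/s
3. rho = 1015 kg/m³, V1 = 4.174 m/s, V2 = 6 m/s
Case 1: delta_P = -16.11 kPa
Case 2: delta_P = -97.33 kPa
Case 3: delta_P = -9.428 kPa
Ranking (highest first): 3, 1, 2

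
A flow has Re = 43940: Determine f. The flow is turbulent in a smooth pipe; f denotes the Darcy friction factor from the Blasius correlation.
Formula: f = \frac{0.316}{Re^{0.25}}
f = 0.316/43940^0.25 = 0.02183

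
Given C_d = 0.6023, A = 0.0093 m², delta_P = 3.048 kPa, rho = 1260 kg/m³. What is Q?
Formula: Q = C_d A \sqrt{\frac{2 \Delta P}{\rho}}
Q = 0.6023·0.0093·√(2·(3.048·1000)/1260)·1000 = 12.32 L/s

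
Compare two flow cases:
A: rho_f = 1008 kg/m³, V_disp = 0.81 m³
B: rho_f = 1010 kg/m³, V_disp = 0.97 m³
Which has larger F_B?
F_B(A) = 8010 N, F_B(B) = 9611 N. Answer: B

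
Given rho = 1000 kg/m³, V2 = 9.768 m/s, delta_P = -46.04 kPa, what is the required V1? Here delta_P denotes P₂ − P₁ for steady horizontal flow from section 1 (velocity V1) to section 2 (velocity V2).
Formula: \Delta P = \frac{1}{2} \rho (V_1^2 - V_2^2)
Substituting knowns: -46.04 = 0.5·1000·(V1² − 9.768²)/1000
Solving for V1: V1 = √(9.768² + 2·(-46.04·1000)/1000) = 1.826 m/s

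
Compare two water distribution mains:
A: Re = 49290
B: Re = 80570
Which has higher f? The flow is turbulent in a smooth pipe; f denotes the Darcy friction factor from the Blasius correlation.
f(A) = 0.02121, f(B) = 0.01876. Answer: A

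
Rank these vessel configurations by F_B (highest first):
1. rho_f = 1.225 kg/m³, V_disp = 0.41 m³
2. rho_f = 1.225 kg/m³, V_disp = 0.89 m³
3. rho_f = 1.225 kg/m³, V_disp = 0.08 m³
Case 1: F_B = 4.927 N
Case 2: F_B = 10.7 N
Case 3: F_B = 0.9614 N
Ranking (highest first): 2, 1, 3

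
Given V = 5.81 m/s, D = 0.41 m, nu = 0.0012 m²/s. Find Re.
Formula: Re = \frac{V D}{\nu}
Re = 5.81·0.41/0.0012 = 1985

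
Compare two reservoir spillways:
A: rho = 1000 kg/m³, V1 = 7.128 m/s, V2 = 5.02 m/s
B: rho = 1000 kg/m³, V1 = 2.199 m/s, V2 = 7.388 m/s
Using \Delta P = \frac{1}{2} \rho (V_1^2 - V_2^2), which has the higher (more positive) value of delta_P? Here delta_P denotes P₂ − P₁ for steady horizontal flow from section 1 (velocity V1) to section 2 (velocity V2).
delta_P(A) = 12.8 kPa, delta_P(B) = -24.87 kPa. Answer: A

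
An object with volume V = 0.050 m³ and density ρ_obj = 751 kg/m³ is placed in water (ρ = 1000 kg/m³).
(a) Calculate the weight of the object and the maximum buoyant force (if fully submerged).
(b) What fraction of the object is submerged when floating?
(a) W=rho_obj*g*V=751*9.81*0.050=368.4 N; F_B(max)=rho*g*V=1000*9.81*0.050=490.5 N
(b) Floating fraction=rho_obj/rho=751/1000=0.751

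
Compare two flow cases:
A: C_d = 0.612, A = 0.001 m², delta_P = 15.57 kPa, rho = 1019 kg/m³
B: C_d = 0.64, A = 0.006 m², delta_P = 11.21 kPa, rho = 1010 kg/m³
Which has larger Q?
Q(A) = 3.383 L/s, Q(B) = 18.09 L/s. Answer: B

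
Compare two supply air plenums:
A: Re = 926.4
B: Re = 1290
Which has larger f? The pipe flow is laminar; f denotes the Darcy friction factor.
f(A) = 0.06908, f(B) = 0.04961. Answer: A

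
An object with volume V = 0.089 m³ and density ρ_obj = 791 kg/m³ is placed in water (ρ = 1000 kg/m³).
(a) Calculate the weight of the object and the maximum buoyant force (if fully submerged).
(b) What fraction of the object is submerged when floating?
(a) W=rho_obj*g*V=791*9.81*0.089=690.6 N; F_B(max)=rho*g*V=1000*9.81*0.089=873.1 N
(b) Floating fraction=rho_obj/rho=791/1000=0.791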